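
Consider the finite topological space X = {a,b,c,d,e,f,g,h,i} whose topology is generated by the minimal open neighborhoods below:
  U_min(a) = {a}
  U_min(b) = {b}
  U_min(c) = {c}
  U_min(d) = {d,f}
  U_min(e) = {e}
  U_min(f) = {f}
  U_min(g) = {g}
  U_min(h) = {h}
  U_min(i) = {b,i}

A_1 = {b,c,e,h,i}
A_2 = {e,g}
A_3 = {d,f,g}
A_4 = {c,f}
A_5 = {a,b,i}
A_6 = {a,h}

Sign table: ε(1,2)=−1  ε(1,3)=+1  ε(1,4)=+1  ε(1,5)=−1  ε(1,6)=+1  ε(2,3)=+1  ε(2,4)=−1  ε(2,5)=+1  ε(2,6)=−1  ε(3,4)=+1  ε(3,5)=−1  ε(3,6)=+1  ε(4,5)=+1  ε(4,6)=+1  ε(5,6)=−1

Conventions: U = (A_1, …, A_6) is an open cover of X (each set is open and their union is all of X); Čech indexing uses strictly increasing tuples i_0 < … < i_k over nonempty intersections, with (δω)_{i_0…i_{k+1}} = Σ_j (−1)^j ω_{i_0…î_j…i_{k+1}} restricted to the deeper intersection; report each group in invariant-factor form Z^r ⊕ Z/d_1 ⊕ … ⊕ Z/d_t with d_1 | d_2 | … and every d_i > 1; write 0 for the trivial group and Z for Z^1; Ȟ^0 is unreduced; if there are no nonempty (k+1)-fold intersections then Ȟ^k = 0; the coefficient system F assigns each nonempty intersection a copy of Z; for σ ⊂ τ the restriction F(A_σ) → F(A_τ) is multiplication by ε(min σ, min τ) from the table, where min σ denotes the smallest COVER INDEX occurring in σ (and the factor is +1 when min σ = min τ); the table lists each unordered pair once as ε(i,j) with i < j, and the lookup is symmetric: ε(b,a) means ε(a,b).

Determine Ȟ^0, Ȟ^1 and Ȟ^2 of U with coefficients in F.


nonempty intersections:
  A12={e} A14={c} A15={b,i} A16={h} A23={g} A34={f} A56={a}
C dims 6,7; δ0: rk 6, SNF 1^5·2
Ȟ^0: (6−6)−0=0 ⇒ 0
Ȟ^1: (7−0)−6=1 plus torsion [2] ⇒ Z ⊕ Z/2
Ȟ^2: (0−0)−0=0 ⇒ 0

Ȟ^0 ≅ 0; Ȟ^1 ≅ Z ⊕ Z/2; Ȟ^2 ≅ 0


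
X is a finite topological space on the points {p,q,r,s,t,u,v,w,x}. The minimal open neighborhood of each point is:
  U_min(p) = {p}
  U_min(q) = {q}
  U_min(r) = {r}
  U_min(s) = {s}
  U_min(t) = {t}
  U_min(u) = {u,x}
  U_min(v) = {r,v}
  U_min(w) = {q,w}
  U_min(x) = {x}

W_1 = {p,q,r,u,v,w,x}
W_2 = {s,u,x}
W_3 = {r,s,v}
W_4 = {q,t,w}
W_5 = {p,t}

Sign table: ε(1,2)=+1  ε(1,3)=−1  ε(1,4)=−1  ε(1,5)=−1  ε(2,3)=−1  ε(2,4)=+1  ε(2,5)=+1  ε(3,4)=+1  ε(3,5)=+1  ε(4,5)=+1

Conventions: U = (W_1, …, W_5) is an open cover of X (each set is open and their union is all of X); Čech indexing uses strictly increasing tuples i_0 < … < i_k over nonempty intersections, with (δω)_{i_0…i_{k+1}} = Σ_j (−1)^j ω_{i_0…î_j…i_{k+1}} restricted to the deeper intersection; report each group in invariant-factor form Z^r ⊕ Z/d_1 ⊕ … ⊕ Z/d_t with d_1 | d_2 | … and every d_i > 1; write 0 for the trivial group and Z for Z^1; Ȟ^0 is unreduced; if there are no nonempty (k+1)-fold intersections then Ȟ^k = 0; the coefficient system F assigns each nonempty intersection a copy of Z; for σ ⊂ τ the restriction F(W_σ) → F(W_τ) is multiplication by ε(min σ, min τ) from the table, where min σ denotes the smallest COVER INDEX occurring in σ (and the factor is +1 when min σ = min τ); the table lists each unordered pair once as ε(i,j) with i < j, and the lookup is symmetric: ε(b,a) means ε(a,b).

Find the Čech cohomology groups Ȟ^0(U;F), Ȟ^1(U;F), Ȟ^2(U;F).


Ȟ^0 = Z, Ȟ^1 = Z^2, Ȟ^2 = 0

nerve simplices:
  W12={u,x} W13={r,v} W14={q,w} W15={p} W23={s} W45={t}
C dims 5,6; δ0: rk 4, SNF 1^4
degree 0: 5−4−0 = 1 → Ȟ^0 ≅ Z
degree 1: 6−0−4 = 2 → Ȟ^1 ≅ Z^2
degree 2: 0−0−0 = 0 → Ȟ^2 ≅ 0


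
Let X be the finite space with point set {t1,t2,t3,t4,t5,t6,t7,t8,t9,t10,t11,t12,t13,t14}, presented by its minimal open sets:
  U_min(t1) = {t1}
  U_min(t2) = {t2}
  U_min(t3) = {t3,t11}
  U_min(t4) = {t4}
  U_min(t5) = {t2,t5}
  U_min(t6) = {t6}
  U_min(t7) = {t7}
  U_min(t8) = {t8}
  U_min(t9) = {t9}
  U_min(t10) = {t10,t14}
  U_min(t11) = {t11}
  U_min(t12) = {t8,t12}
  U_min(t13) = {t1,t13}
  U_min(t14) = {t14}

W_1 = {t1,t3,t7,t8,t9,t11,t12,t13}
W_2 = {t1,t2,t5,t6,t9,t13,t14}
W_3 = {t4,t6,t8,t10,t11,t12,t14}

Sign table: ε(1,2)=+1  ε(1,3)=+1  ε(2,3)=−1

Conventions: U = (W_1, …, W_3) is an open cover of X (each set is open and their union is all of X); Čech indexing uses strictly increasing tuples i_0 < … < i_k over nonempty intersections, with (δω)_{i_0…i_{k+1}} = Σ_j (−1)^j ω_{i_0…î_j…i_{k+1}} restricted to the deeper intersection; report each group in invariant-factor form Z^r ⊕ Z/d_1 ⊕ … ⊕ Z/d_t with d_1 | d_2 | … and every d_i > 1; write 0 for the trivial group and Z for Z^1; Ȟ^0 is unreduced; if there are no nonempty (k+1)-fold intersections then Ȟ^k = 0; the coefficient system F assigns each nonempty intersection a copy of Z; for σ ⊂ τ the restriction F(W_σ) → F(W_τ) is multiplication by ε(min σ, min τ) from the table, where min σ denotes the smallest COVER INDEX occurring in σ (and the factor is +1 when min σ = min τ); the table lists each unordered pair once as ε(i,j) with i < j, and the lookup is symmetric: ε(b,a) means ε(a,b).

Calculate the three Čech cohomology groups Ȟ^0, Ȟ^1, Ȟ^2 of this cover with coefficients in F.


nonempty intersections:
  W12={t1,t9,t13} W13={t8,t11,t12} W23={t6,t14}
C dims 3,3; δ0: rk 3, SNF 1^2·2
Ȟ^0: (3−3)−0=0 ⇒ 0
Ȟ^1: (3−0)−3=0 plus torsion [2] ⇒ Z/2
Ȟ^2: (0−0)−0=0 ⇒ 0

Ȟ^0 = 0,  Ȟ^1 = Z/2,  Ȟ^2 = 0


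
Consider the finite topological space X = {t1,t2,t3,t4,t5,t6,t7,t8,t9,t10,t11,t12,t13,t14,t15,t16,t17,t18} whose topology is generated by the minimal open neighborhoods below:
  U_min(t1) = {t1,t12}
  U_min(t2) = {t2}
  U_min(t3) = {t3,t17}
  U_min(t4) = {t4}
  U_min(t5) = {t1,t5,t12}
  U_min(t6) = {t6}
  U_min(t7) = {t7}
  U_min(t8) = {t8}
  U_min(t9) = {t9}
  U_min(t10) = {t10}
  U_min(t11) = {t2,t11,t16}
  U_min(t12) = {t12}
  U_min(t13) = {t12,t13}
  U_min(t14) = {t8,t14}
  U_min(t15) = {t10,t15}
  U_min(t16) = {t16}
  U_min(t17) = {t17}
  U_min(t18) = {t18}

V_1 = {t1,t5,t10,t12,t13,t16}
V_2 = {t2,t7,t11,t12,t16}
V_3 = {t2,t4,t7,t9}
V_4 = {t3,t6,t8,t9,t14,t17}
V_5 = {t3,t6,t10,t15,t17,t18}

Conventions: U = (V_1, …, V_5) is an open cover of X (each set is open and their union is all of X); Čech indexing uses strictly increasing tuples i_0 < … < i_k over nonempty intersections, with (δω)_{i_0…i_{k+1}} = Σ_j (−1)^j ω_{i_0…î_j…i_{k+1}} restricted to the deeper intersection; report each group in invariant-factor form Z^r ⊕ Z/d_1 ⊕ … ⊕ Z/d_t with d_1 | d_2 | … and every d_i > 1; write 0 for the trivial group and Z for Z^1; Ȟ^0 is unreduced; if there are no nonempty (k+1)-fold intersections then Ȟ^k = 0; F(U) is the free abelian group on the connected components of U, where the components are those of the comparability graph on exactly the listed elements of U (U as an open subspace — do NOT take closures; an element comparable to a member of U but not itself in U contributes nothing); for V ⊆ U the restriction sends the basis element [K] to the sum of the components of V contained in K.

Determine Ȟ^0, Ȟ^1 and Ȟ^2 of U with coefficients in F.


intersection data:
  V12={t12,t16} V15={t10} V23={t2,t7} V34={t9} V45={t3,t6,t17}
components per intersection:
  V1: {t1,t5,t12,t13} {t10} {t16}
  V2: {t2,t11,t16} {t7} {t12}
  V3: {t2} {t4} {t7} {t9}
  V4: {t3,t17} {t6} {t8,t14} {t9}
  V5: {t3,t17} {t6} {t10,t15} {t18}
  V12: {t12} {t16}
  V15: {t10}
  V23: {t2} {t7}
  V34: {t9}
  V45: {t3,t17} {t6}
C dims 18,8; δ0: rk 8, SNF 1^8
Ȟ^0 = (18 − 8) − 0 = 10, so Ȟ^0 ≅ Z^10
Ȟ^1 = (8 − 0) − 8 = 0, so Ȟ^1 ≅ 0
Ȟ^2 = (0 − 0) − 0 = 0, so Ȟ^2 ≅ 0

Ȟ^0 = Z^10,  Ȟ^1 = 0,  Ȟ^2 = 0


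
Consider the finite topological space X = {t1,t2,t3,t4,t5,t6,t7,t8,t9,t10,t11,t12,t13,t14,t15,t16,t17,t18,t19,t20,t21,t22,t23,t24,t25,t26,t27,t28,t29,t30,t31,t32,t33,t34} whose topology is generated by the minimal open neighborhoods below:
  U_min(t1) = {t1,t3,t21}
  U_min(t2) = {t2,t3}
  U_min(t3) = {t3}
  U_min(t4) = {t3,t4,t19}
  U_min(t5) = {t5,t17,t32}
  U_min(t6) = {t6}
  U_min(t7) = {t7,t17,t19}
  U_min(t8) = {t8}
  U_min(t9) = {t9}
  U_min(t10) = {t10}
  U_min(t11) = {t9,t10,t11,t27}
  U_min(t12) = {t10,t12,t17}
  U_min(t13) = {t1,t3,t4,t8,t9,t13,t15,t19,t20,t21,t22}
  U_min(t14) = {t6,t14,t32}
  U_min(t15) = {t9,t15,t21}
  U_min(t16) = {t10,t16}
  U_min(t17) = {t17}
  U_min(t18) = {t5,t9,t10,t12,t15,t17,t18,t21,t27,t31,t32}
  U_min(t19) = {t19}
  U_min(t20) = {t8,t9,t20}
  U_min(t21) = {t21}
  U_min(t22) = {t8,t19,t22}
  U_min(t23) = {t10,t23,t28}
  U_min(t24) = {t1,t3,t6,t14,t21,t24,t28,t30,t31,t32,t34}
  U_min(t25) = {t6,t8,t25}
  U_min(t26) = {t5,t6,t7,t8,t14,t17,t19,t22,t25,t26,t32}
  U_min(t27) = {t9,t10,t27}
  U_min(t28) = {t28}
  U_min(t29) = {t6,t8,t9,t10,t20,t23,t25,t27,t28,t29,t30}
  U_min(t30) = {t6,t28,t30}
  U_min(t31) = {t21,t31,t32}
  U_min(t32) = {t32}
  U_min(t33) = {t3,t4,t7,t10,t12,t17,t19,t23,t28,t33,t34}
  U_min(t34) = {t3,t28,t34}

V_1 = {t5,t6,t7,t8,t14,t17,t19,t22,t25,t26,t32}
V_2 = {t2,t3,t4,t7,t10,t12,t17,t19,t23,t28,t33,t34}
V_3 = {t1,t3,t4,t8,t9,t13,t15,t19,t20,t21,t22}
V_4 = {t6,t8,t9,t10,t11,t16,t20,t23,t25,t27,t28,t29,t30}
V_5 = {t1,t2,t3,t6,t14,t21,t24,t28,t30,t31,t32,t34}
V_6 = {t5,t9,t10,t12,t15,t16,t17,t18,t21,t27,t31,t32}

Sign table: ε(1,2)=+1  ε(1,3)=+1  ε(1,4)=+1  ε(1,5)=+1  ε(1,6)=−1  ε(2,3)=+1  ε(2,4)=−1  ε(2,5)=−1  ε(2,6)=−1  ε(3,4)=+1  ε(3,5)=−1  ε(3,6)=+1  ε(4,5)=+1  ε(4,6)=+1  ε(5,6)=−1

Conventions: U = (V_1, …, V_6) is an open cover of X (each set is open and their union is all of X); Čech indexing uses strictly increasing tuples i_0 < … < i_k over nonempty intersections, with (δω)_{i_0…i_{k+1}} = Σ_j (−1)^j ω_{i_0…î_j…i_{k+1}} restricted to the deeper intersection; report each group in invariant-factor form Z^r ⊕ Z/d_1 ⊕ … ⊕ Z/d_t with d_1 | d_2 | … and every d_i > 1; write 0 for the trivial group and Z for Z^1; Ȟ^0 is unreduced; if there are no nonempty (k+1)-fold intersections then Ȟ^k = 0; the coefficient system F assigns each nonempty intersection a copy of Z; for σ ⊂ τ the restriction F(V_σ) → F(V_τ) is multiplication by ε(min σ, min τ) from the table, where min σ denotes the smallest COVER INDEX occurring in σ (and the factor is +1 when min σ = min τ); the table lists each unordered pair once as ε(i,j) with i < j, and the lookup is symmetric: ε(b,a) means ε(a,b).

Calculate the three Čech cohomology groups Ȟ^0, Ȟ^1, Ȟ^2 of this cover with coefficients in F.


Ȟ^0 ≅ 0, Ȟ^1 ≅ Z/2, Ȟ^2 ≅ Z

nerve simplices:
  V12={t7,t17,t19} V13={t8,t19,t22} V14={t6,t8,t25} V15={t6,t14,t32} V16={t5,t17,t32} V23={t3,t4,t19} V24={t10,t23,t28} V25={t2,t3,t28,t34} V26={t10,t12,t17} V34={t8,t9,t20} V35={t1,t3,t21} V36={t9,t15,t21} V45={t6,t28,t30} V46={t9,t10,t16,t27} V56={t21,t31,t32}
  V123={t19} V126={t17} V134={t8} V145={t6} V156={t32} V235={t3} V245={t28} V246={t10} V346={t9} V356={t21}
C dims 6,15,10; δ0: rk 6, SNF 1^5·2; δ1: rk 9, SNF 1^9
degree 0: 6−6−0 = 0 → Ȟ^0 ≅ 0
degree 1: 15−9−6 = 0 plus torsion [2] → Ȟ^1 ≅ Z/2
degree 2: 10−0−9 = 1 → Ȟ^2 ≅ Z


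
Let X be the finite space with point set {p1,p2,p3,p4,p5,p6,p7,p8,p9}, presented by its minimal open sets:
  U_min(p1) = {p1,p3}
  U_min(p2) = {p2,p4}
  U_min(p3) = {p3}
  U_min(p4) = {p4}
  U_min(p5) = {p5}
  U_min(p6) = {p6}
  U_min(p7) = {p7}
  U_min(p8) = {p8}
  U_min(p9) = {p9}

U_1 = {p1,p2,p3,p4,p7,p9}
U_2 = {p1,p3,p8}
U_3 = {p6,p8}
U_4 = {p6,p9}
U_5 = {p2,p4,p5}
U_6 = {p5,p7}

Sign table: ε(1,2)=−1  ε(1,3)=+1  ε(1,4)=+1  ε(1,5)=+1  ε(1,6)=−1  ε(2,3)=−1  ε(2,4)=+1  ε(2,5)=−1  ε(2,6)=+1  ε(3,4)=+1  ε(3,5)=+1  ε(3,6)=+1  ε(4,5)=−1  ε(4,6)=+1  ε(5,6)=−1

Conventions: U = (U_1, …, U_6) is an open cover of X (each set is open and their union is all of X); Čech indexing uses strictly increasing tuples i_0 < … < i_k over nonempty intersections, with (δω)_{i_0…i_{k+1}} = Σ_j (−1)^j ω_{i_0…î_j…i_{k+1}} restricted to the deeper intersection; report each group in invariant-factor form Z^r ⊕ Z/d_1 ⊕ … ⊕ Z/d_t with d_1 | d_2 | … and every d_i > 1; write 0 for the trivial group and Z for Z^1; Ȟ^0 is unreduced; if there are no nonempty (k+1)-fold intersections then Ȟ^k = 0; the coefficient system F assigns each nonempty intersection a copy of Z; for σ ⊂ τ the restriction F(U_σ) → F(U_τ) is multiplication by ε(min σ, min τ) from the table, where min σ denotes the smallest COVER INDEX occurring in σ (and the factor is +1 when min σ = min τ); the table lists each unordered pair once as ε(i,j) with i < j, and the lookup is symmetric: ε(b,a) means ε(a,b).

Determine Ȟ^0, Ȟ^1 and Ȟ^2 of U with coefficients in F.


Ȟ^0 = Z,  Ȟ^1 = Z^2,  Ȟ^2 = 0

nerve of the cover:
  U12={p1,p3} U14={p9} U15={p2,p4} U16={p7} U23={p8} U34={p6} U56={p5}
C dims 6,7; δ0: rk 5, SNF 1^5
Ȟ^0 = (6 − 5) − 0 = 1, so Ȟ^0 ≅ Z
Ȟ^1 = (7 − 0) − 5 = 2, so Ȟ^1 ≅ Z^2
Ȟ^2 = (0 − 0) − 0 = 0, so Ȟ^2 ≅ 0


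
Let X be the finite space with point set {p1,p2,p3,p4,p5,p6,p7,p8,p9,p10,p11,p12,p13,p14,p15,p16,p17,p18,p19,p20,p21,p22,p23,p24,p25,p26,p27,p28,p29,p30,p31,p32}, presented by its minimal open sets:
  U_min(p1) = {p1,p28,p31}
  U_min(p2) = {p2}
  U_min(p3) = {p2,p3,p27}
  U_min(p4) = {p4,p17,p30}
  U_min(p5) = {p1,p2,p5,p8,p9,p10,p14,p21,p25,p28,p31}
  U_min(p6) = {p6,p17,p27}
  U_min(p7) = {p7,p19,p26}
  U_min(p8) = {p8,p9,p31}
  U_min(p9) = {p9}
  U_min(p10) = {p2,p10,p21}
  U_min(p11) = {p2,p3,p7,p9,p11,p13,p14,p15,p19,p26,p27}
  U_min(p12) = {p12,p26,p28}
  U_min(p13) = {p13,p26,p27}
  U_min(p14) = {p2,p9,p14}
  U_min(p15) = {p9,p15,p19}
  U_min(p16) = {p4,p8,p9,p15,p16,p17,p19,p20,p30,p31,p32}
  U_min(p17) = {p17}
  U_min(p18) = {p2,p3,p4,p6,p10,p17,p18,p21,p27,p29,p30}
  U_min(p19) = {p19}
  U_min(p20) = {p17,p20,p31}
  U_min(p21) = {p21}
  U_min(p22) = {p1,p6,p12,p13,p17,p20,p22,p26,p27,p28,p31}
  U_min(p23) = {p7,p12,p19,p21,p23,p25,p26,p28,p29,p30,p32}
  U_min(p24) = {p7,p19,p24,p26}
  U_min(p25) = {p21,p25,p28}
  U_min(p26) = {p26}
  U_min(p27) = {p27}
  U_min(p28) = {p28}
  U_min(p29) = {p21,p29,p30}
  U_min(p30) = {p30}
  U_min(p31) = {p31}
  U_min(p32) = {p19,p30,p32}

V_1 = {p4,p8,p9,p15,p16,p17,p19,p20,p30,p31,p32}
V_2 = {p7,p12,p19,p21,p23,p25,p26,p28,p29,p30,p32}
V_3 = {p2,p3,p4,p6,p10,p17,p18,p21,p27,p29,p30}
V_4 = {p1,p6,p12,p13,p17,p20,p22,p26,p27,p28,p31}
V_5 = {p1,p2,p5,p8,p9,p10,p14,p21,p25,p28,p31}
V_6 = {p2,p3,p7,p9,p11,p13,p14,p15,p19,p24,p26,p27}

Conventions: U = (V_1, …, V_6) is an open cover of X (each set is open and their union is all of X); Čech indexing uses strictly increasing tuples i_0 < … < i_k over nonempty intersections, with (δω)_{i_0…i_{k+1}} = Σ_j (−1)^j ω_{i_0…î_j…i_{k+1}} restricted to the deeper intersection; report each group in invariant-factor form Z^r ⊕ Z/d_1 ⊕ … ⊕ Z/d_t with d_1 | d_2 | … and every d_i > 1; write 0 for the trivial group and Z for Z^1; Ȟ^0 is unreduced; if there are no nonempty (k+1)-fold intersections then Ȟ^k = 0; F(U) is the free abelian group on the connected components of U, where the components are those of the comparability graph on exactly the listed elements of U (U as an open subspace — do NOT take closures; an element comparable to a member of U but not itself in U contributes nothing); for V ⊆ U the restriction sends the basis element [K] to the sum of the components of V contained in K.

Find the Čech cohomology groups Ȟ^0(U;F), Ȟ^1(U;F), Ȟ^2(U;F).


Ȟ^0(U;F) ≅ Z, Ȟ^1(U;F) ≅ 0, Ȟ^2(U;F) ≅ Z/2

nerve simplices:
  V12={p19,p30,p32} V13={p4,p17,p30} V14={p17,p20,p31} V15={p8,p9,p31} V16={p9,p15,p19} V23={p21,p29,p30} V24={p12,p26,p28} V25={p21,p25,p28} V26={p7,p19,p26} V34={p6,p17,p27} V35={p2,p10,p21} V36={p2,p3,p27} V45={p1,p28,p31} V46={p13,p26,p27} V56={p2,p9,p14}
  V123={p30} V126={p19} V134={p17} V145={p31} V156={p9} V235={p21} V245={p28} V246={p26} V346={p27} V356={p2}
components per intersection:
  V1: {p4,p8,p9,p15,p16,p17,p19,p20,p30,p31,p32}
  V2: {p7,p12,p19,p21,p23,p25,p26,p28,p29,p30,p32}
  V3: {p2,p3,p4,p6,p10,p17,p18,p21,p27,p29,p30}
  V4: {p1,p6,p12,p13,p17,p20,p22,p26,p27,p28,p31}
  V5: {p1,p2,p5,p8,p9,p10,p14,p21,p25,p28,p31}
  V6: {p2,p3,p7,p9,p11,p13,p14,p15,p19,p24,p26,p27}
  V12: {p19,p30,p32}
  V13: {p4,p17,p30}
  V14: {p17,p20,p31}
  V15: {p8,p9,p31}
  V16: {p9,p15,p19}
  V23: {p21,p29,p30}
  V24: {p12,p26,p28}
  V25: {p21,p25,p28}
  V26: {p7,p19,p26}
  V34: {p6,p17,p27}
  V35: {p2,p10,p21}
  V36: {p2,p3,p27}
  V45: {p1,p28,p31}
  V46: {p13,p26,p27}
  V56: {p2,p9,p14}
  V123: {p30}
  V126: {p19}
  V134: {p17}
  V145: {p31}
  V156: {p9}
  V235: {p21}
  V245: {p28}
  V246: {p26}
  V346: {p27}
  V356: {p2}
C dims 6,15,10; δ0: rk 5, SNF 1^5; δ1: rk 10, SNF 1^9·2
degree 0: 6−5−0 = 1 → Ȟ^0 ≅ Z
degree 1: 15−10−5 = 0 → Ȟ^1 ≅ 0
degree 2: 10−0−10 = 0 plus torsion [2] → Ȟ^2 ≅ Z/2


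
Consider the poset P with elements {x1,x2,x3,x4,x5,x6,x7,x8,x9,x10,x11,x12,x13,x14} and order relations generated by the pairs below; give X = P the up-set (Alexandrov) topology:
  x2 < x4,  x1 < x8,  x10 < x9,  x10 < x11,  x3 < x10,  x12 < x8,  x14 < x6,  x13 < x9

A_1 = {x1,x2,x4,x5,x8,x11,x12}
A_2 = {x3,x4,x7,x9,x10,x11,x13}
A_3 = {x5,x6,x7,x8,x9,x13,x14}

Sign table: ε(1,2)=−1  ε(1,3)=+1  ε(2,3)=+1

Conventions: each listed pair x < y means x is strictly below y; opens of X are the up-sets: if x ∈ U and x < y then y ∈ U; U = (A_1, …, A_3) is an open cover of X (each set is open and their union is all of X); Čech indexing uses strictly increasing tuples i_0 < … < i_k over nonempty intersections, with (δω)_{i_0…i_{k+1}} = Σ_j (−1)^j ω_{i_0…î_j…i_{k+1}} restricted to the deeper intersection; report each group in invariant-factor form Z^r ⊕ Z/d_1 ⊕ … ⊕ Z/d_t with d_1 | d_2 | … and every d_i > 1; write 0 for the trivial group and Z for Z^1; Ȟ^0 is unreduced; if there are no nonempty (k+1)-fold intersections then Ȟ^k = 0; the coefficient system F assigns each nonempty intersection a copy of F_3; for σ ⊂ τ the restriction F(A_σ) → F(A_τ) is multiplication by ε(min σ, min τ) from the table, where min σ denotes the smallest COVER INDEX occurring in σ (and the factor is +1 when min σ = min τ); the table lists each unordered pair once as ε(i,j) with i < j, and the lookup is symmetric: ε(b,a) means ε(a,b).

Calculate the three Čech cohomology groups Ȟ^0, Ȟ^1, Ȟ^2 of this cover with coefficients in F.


Ȟ^0 = 0, Ȟ^1 = 0, Ȟ^2 = 0

nerve simplices:
  A12={x4,x11} A13={x5,x8} A23={x7,x9,x13}
C dims 3,3; δ0: rk_F3 3
degree 0: 3−3−0 = 0 → Ȟ^0 ≅ 0
degree 1: 3−0−3 = 0 → Ȟ^1 ≅ 0
degree 2: 0−0−0 = 0 → Ȟ^2 ≅ 0


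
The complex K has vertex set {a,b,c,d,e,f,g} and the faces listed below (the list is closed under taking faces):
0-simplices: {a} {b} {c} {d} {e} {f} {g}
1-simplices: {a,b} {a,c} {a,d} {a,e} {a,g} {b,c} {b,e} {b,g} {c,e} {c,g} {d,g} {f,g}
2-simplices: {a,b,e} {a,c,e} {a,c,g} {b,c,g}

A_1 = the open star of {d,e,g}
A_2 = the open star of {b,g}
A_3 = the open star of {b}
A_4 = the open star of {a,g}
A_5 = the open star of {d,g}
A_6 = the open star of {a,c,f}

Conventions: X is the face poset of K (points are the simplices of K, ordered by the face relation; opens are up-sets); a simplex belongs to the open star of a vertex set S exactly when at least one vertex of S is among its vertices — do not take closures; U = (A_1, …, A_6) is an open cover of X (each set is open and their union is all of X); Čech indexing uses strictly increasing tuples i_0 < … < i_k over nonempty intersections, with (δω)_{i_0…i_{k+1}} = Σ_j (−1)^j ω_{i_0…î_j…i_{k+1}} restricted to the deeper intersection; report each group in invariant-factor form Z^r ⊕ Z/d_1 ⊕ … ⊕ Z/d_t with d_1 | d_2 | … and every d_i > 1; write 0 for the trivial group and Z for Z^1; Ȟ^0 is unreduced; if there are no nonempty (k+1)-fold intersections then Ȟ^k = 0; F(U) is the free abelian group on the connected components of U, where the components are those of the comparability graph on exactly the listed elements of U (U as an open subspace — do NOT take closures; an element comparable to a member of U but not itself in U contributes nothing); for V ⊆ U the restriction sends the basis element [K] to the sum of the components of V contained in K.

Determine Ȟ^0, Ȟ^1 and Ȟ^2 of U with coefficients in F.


Ȟ^0 ≅ Z, Ȟ^1 ≅ Z^2, Ȟ^2 ≅ 0

nerve of the cover:
  A1={{d},{e},{g},{a,d},{a,e},{a,g},{b,e},{b,g},{c,e},{c,g},{d,g},{f,g},{a,b,e},{a,c,e},{a,c,g},{b,c,g}} A2={{b},{g},{a,b},{a,g},{b,c},{b,e},{b,g},{c,g},{d,g},{f,g},{a,b,e},{a,c,g},{b,c,g}} A3={{b},{a,b},{b,c},{b,e},{b,g},{a,b,e},{b,c,g}} A4={{a},{g},{a,b},{a,c},{a,d},{a,e},{a,g},{b,g},{c,g},{d,g},{f,g},{a,b,e},{a,c,e},{a,c,g},{b,c,g}} A5={{d},{g},{a,d},{a,g},{b,g},{c,g},{d,g},{f,g},{a,c,g},{b,c,g}} A6={{a},{c},{f},{a,b},{a,c},{a,d},{a,e},{a,g},{b,c},{c,e},{c,g},{f,g},{a,b,e},{a,c,e},{a,c,g},{b,c,g}}
  A12={{g},{a,g},{b,e},{b,g},{c,g},{d,g},{f,g},{a,b,e},{a,c,g},{b,c,g}} A13={{b,e},{b,g},{a,b,e},{b,c,g}} A14={{g},{a,d},{a,e},{a,g},{b,g},{c,g},{d,g},{f,g},{a,b,e},{a,c,e},{a,c,g},{b,c,g}} A15={{d},{g},{a,d},{a,g},{b,g},{c,g},{d,g},{f,g},{a,c,g},{b,c,g}} A16={{a,d},{a,e},{a,g},{c,e},{c,g},{f,g},{a,b,e},{a,c,e},{a,c,g},{b,c,g}} A23={{b},{a,b},{b,c},{b,e},{b,g},{a,b,e},{b,c,g}} A24={{g},{a,b},{a,g},{b,g},{c,g},{d,g},{f,g},{a,b,e},{a,c,g},{b,c,g}} A25={{g},{a,g},{b,g},{c,g},{d,g},{f,g},{a,c,g},{b,c,g}} A26={{a,b},{a,g},{b,c},{c,g},{f,g},{a,b,e},{a,c,g},{b,c,g}} A34={{a,b},{b,g},{a,b,e},{b,c,g}} A35={{b,g},{b,c,g}} A36={{a,b},{b,c},{a,b,e},{b,c,g}} A45={{g},{a,d},{a,g},{b,g},{c,g},{d,g},{f,g},{a,c,g},{b,c,g}} A46={{a},{a,b},{a,c},{a,d},{a,e},{a,g},{c,g},{f,g},{a,b,e},{a,c,e},{a,c,g},{b,c,g}} A56={{a,d},{a,g},{c,g},{f,g},{a,c,g},{b,c,g}}
  A123={{b,e},{b,g},{a,b,e},{b,c,g}} A124={{g},{a,g},{b,g},{c,g},{d,g},{f,g},{a,b,e},{a,c,g},{b,c,g}} A125={{g},{a,g},{b,g},{c,g},{d,g},{f,g},{a,c,g},{b,c,g}} A126={{a,g},{c,g},{f,g},{a,b,e},{a,c,g},{b,c,g}} A134={{b,g},{a,b,e},{b,c,g}} A135={{b,g},{b,c,g}} A136={{a,b,e},{b,c,g}} A145={{g},{a,d},{a,g},{b,g},{c,g},{d,g},{f,g},{a,c,g},{b,c,g}} A146={{a,d},{a,e},{a,g},{c,g},{f,g},{a,b,e},{a,c,e},{a,c,g},{b,c,g}} A156={{a,d},{a,g},{c,g},{f,g},{a,c,g},{b,c,g}} A234={{a,b},{b,g},{a,b,e},{b,c,g}} A235={{b,g},{b,c,g}} A236={{a,b},{b,c},{a,b,e},{b,c,g}} A245={{g},{a,g},{b,g},{c,g},{d,g},{f,g},{a,c,g},{b,c,g}} A246={{a,b},{a,g},{c,g},{f,g},{a,b,e},{a,c,g},{b,c,g}} A256={{a,g},{c,g},{f,g},{a,c,g},{b,c,g}} A345={{b,g},{b,c,g}} A346={{a,b},{a,b,e},{b,c,g}} A356={{b,c,g}} A456={{a,d},{a,g},{c,g},{f,g},{a,c,g},{b,c,g}}
  A1234={{b,g},{a,b,e},{b,c,g}} A1235={{b,g},{b,c,g}} A1236={{a,b,e},{b,c,g}} A1245={{g},{a,g},{b,g},{c,g},{d,g},{f,g},{a,c,g},{b,c,g}} A1246={{a,g},{c,g},{f,g},{a,b,e},{a,c,g},{b,c,g}} A1256={{a,g},{c,g},{f,g},{a,c,g},{b,c,g}} A1345={{b,g},{b,c,g}} A1346={{a,b,e},{b,c,g}} A1356={{b,c,g}} A1456={{a,d},{a,g},{c,g},{f,g},{a,c,g},{b,c,g}} A2345={{b,g},{b,c,g}} A2346={{a,b},{a,b,e},{b,c,g}} A2356={{b,c,g}} A2456={{a,g},{c,g},{f,g},{a,c,g},{b,c,g}} A3456={{b,c,g}}
  A12345={{b,g},{b,c,g}} A12346={{a,b,e},{b,c,g}} A12356={{b,c,g}} A12456={{a,g},{c,g},{f,g},{a,c,g},{b,c,g}} A13456={{b,c,g}} A23456={{b,c,g}}
  A123456={{b,c,g}}
components per intersection:
  A1: {{d},{g},{a,d},{a,g},{b,g},{c,g},{d,g},{f,g},{a,c,g},{b,c,g}} {{e},{a,e},{b,e},{c,e},{a,b,e},{a,c,e}}
  A2: {{b},{g},{a,b},{a,g},{b,c},{b,e},{b,g},{c,g},{d,g},{f,g},{a,b,e},{a,c,g},{b,c,g}}
  A3: {{b},{a,b},{b,c},{b,e},{b,g},{a,b,e},{b,c,g}}
  A4: {{a},{g},{a,b},{a,c},{a,d},{a,e},{a,g},{b,g},{c,g},{d,g},{f,g},{a,b,e},{a,c,e},{a,c,g},{b,c,g}}
  A5: {{d},{g},{a,d},{a,g},{b,g},{c,g},{d,g},{f,g},{a,c,g},{b,c,g}}
  A6: {{a},{c},{a,b},{a,c},{a,d},{a,e},{a,g},{b,c},{c,e},{c,g},{a,b,e},{a,c,e},{a,c,g},{b,c,g}} {{f},{f,g}}
  A12: {{g},{a,g},{b,g},{c,g},{d,g},{f,g},{a,c,g},{b,c,g}} {{b,e},{a,b,e}}
  A13: {{b,e},{a,b,e}} {{b,g},{b,c,g}}
  A14: {{g},{a,g},{b,g},{c,g},{d,g},{f,g},{a,c,g},{b,c,g}} {{a,d}} {{a,e},{a,b,e},{a,c,e}}
  A15: {{d},{g},{a,d},{a,g},{b,g},{c,g},{d,g},{f,g},{a,c,g},{b,c,g}}
  A16: {{a,d}} {{a,e},{c,e},{a,b,e},{a,c,e}} {{a,g},{c,g},{a,c,g},{b,c,g}} {{f,g}}
  A23: {{b},{a,b},{b,c},{b,e},{b,g},{a,b,e},{b,c,g}}
  A24: {{g},{a,g},{b,g},{c,g},{d,g},{f,g},{a,c,g},{b,c,g}} {{a,b},{a,b,e}}
  A25: {{g},{a,g},{b,g},{c,g},{d,g},{f,g},{a,c,g},{b,c,g}}
  A26: {{a,b},{a,b,e}} {{a,g},{b,c},{c,g},{a,c,g},{b,c,g}} {{f,g}}
  A34: {{a,b},{a,b,e}} {{b,g},{b,c,g}}
  A35: {{b,g},{b,c,g}}
  A36: {{a,b},{a,b,e}} {{b,c},{b,c,g}}
  A45: {{g},{a,g},{b,g},{c,g},{d,g},{f,g},{a,c,g},{b,c,g}} {{a,d}}
  A46: {{a},{a,b},{a,c},{a,d},{a,e},{a,g},{c,g},{a,b,e},{a,c,e},{a,c,g},{b,c,g}} {{f,g}}
  A56: {{a,d}} {{a,g},{c,g},{a,c,g},{b,c,g}} {{f,g}}
  A123: {{b,e},{a,b,e}} {{b,g},{b,c,g}}
  A124: {{g},{a,g},{b,g},{c,g},{d,g},{f,g},{a,c,g},{b,c,g}} {{a,b,e}}
  A125: {{g},{a,g},{b,g},{c,g},{d,g},{f,g},{a,c,g},{b,c,g}}
  A126: {{a,g},{c,g},{a,c,g},{b,c,g}} {{f,g}} {{a,b,e}}
  A134: {{b,g},{b,c,g}} {{a,b,e}}
  A135: {{b,g},{b,c,g}}
  A136: {{a,b,e}} {{b,c,g}}
  A145: {{g},{a,g},{b,g},{c,g},{d,g},{f,g},{a,c,g},{b,c,g}} {{a,d}}
  A146: {{a,d}} {{a,e},{a,b,e},{a,c,e}} {{a,g},{c,g},{a,c,g},{b,c,g}} {{f,g}}
  A156: {{a,d}} {{a,g},{c,g},{a,c,g},{b,c,g}} {{f,g}}
  A234: {{a,b},{a,b,e}} {{b,g},{b,c,g}}
  A235: {{b,g},{b,c,g}}
  A236: {{a,b},{a,b,e}} {{b,c},{b,c,g}}
  A245: {{g},{a,g},{b,g},{c,g},{d,g},{f,g},{a,c,g},{b,c,g}}
  A246: {{a,b},{a,b,e}} {{a,g},{c,g},{a,c,g},{b,c,g}} {{f,g}}
  A256: {{a,g},{c,g},{a,c,g},{b,c,g}} {{f,g}}
  A345: {{b,g},{b,c,g}}
  A346: {{a,b},{a,b,e}} {{b,c,g}}
  A356: {{b,c,g}}
  A456: {{a,d}} {{a,g},{c,g},{a,c,g},{b,c,g}} {{f,g}}
  A1234: {{b,g},{b,c,g}} {{a,b,e}}
  A1235: {{b,g},{b,c,g}}
  A1236: {{a,b,e}} {{b,c,g}}
  A1245: {{g},{a,g},{b,g},{c,g},{d,g},{f,g},{a,c,g},{b,c,g}}
  A1246: {{a,g},{c,g},{a,c,g},{b,c,g}} {{f,g}} {{a,b,e}}
  A1256: {{a,g},{c,g},{a,c,g},{b,c,g}} {{f,g}}
  A1345: {{b,g},{b,c,g}}
  A1346: {{a,b,e}} {{b,c,g}}
  A1356: {{b,c,g}}
  A1456: {{a,d}} {{a,g},{c,g},{a,c,g},{b,c,g}} {{f,g}}
  A2345: {{b,g},{b,c,g}}
  A2346: {{a,b},{a,b,e}} {{b,c,g}}
  A2356: {{b,c,g}}
  A2456: {{a,g},{c,g},{a,c,g},{b,c,g}} {{f,g}}
  A3456: {{b,c,g}}
  A12345: {{b,g},{b,c,g}}
  A12346: {{a,b,e}} {{b,c,g}}
  A12356: {{b,c,g}}
  A12456: {{a,g},{c,g},{a,c,g},{b,c,g}} {{f,g}}
  A13456: {{b,c,g}}
  A23456: {{b,c,g}}
  A123456: {{b,c,g}}
C dims 8,31,40,25; δ0: rk 7, SNF 1^7; δ1: rk 22, SNF 1^22; δ2: rk 18, SNF 1^18
Ȟ^0 = (8 − 7) − 0 = 1, so Ȟ^0 ≅ Z
Ȟ^1 = (31 − 22) − 7 = 2, so Ȟ^1 ≅ Z^2
Ȟ^2 = (40 − 18) − 22 = 0, so Ȟ^2 ≅ 0


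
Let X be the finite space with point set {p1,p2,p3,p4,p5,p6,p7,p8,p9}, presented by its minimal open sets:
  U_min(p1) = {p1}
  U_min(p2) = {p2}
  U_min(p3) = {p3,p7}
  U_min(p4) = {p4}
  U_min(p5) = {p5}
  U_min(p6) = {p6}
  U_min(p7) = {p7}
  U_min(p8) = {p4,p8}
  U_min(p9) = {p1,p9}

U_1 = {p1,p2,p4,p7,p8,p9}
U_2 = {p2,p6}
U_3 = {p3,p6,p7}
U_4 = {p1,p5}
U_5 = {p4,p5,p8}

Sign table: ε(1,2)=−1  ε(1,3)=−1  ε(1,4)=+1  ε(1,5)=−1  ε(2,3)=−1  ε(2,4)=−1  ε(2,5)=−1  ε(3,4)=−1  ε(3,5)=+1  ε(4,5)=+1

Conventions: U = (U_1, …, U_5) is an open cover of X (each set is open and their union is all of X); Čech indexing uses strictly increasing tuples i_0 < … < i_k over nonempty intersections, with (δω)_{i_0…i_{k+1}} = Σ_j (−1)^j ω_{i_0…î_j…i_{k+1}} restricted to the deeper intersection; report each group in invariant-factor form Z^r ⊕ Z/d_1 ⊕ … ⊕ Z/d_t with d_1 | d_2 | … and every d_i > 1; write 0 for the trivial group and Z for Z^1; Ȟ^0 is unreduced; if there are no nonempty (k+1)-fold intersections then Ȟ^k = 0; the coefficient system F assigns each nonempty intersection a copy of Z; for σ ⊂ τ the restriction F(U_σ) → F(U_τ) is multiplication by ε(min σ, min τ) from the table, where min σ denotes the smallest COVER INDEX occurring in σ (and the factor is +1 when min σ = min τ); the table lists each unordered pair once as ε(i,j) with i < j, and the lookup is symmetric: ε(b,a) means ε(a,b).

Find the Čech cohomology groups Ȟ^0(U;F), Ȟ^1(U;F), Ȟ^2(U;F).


nonempty intersections:
  U12={p2} U13={p7} U14={p1} U15={p4,p8} U23={p6} U45={p5}
C dims 5,6; δ0: rk 5, SNF 1^4·2
Ȟ^0: (5−5)−0=0 ⇒ 0
Ȟ^1: (6−0)−5=1 plus torsion [2] ⇒ Z ⊕ Z/2
Ȟ^2: (0−0)−0=0 ⇒ 0

Ȟ^0 ≅ 0, Ȟ^1 ≅ Z ⊕ Z/2 and Ȟ^2 ≅ 0


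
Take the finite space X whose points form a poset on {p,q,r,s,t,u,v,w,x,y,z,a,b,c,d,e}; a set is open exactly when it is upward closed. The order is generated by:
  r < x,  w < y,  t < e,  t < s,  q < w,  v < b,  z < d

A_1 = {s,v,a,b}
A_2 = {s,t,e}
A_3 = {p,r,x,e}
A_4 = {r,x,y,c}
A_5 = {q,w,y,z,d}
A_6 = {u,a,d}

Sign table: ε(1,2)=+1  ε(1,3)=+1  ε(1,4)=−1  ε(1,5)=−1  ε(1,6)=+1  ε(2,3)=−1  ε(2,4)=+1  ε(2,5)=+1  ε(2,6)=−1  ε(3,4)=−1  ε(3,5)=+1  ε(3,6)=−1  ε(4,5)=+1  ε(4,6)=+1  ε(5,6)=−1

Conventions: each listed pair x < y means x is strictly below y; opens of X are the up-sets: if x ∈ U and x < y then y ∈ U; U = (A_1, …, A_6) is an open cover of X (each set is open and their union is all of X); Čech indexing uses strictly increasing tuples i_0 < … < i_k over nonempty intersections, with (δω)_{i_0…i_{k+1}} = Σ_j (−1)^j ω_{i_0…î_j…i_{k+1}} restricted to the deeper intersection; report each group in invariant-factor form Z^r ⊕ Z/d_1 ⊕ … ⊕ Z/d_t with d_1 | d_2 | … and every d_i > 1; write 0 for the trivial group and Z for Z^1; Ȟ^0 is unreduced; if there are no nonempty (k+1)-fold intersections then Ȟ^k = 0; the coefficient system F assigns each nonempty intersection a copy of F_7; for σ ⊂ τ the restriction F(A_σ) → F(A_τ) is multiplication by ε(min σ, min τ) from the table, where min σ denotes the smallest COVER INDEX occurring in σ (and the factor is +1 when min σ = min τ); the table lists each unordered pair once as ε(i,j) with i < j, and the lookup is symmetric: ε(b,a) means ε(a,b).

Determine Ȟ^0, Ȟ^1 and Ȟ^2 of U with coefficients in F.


Ȟ^0 = 0,  Ȟ^1 = 0,  Ȟ^2 = 0

nonempty intersections:
  A12={s} A16={a} A23={e} A34={r,x} A45={y} A56={d}
C dims 6,6; δ0: rk_F7 6
Ȟ^0: (6−6)−0=0 ⇒ 0
Ȟ^1: (6−0)−6=0 ⇒ 0
Ȟ^2: (0−0)−0=0 ⇒ 0


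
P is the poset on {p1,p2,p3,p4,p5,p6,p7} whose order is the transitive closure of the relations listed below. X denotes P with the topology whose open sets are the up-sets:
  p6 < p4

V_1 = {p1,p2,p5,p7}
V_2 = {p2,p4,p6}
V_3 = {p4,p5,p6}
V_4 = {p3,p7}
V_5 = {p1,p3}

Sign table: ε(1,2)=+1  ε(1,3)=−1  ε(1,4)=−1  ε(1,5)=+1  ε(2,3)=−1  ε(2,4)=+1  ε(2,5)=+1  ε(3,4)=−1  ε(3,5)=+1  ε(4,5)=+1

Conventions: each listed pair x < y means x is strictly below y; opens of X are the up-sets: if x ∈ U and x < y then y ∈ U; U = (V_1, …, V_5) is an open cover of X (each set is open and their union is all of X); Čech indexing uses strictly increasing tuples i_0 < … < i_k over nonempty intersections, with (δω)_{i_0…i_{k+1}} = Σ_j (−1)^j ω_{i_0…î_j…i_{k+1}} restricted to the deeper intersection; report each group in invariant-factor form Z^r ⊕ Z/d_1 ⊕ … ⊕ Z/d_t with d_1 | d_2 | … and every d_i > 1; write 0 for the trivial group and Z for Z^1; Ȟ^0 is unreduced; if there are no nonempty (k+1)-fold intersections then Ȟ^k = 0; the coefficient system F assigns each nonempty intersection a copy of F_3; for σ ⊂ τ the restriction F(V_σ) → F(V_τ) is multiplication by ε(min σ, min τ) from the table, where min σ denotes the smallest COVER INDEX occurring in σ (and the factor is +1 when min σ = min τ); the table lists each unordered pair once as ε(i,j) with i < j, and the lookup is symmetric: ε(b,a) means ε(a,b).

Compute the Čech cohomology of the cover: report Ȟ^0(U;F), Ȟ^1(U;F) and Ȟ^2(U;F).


Ȟ^0 ≅ 0,  Ȟ^1 ≅ Z/3,  Ȟ^2 ≅ 0

nerve of the cover:
  V12={p2} V13={p5} V14={p7} V15={p1} V23={p4,p6} V45={p3}
C dims 5,6; δ0: rk_F3 5
Ȟ^0 = (5 − 5) − 0 = 0, so Ȟ^0 ≅ 0
Ȟ^1 = (6 − 0) − 5 = 1, so Ȟ^1 ≅ Z/3
Ȟ^2 = (0 − 0) − 0 = 0, so Ȟ^2 ≅ 0


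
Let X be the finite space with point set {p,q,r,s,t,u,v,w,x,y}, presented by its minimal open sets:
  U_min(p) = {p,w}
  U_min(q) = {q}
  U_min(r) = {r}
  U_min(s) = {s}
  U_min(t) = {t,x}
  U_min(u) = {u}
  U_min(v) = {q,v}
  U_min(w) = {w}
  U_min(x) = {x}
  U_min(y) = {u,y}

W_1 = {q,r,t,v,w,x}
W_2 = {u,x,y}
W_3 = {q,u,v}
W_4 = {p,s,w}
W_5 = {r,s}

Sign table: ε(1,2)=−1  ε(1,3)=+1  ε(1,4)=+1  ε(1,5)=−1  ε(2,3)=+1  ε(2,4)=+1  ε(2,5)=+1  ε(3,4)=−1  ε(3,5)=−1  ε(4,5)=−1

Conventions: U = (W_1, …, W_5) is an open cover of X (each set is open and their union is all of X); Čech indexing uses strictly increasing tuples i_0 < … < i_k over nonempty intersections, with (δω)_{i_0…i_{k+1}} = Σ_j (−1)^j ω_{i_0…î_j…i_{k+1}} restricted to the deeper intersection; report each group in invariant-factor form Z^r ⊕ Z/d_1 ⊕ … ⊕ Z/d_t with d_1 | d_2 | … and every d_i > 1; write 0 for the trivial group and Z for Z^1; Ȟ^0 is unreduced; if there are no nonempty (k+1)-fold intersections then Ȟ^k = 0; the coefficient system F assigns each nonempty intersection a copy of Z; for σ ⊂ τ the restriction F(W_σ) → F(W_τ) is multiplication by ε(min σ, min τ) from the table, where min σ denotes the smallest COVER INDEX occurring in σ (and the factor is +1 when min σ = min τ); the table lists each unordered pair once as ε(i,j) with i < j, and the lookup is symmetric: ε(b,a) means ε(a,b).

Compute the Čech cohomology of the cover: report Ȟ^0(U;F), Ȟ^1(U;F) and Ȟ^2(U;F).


Ȟ^0 ≅ 0; Ȟ^1 ≅ Z ⊕ Z/2; Ȟ^2 ≅ 0

nonempty intersections:
  W12={x} W13={q,v} W14={w} W15={r} W23={u} W45={s}
C dims 5,6; δ0: rk 5, SNF 1^4·2
Ȟ^0: (5−5)−0=0 ⇒ 0
Ȟ^1: (6−0)−5=1 plus torsion [2] ⇒ Z ⊕ Z/2
Ȟ^2: (0−0)−0=0 ⇒ 0


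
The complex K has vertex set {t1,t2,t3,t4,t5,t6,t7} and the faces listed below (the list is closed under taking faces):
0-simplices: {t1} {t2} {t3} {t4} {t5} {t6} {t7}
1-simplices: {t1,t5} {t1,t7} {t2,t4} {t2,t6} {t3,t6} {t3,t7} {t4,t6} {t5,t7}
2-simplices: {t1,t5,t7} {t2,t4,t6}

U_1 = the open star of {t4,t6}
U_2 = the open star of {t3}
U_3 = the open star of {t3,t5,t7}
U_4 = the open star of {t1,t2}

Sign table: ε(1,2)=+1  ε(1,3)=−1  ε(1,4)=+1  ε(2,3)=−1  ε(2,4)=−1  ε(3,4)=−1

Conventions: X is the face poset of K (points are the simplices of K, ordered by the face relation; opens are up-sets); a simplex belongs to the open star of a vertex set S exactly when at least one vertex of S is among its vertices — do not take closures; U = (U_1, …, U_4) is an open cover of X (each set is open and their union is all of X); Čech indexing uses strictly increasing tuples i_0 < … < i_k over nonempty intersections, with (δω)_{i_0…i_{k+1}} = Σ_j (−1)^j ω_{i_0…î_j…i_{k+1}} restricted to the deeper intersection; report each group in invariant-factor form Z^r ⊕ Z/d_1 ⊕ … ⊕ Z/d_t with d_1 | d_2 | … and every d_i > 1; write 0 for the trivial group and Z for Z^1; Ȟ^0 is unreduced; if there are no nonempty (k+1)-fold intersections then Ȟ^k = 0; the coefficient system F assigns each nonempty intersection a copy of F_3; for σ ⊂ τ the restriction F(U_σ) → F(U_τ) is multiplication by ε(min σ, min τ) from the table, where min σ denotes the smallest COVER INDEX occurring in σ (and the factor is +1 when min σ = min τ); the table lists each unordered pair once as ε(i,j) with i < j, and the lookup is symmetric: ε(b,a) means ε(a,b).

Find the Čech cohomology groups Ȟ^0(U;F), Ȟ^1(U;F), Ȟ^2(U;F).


Ȟ^0 ≅ Z/3, Ȟ^1 ≅ Z/3, Ȟ^2 ≅ 0

nerve of the cover:
  U1={{t4},{t6},{t2,t4},{t2,t6},{t3,t6},{t4,t6},{t2,t4,t6}} U2={{t3},{t3,t6},{t3,t7}} U3={{t3},{t5},{t7},{t1,t5},{t1,t7},{t3,t6},{t3,t7},{t5,t7},{t1,t5,t7}} U4={{t1},{t2},{t1,t5},{t1,t7},{t2,t4},{t2,t6},{t1,t5,t7},{t2,t4,t6}}
  U12={{t3,t6}} U13={{t3,t6}} U14={{t2,t4},{t2,t6},{t2,t4,t6}} U23={{t3},{t3,t6},{t3,t7}} U34={{t1,t5},{t1,t7},{t1,t5,t7}}
  U123={{t3,t6}}
C dims 4,5,1; δ0: rk_F3 3; δ1: rk_F3 1
Ȟ^0 = (4 − 3) − 0 = 1, so Ȟ^0 ≅ Z/3
Ȟ^1 = (5 − 1) − 3 = 1, so Ȟ^1 ≅ Z/3
Ȟ^2 = (1 − 0) − 1 = 0, so Ȟ^2 ≅ 0


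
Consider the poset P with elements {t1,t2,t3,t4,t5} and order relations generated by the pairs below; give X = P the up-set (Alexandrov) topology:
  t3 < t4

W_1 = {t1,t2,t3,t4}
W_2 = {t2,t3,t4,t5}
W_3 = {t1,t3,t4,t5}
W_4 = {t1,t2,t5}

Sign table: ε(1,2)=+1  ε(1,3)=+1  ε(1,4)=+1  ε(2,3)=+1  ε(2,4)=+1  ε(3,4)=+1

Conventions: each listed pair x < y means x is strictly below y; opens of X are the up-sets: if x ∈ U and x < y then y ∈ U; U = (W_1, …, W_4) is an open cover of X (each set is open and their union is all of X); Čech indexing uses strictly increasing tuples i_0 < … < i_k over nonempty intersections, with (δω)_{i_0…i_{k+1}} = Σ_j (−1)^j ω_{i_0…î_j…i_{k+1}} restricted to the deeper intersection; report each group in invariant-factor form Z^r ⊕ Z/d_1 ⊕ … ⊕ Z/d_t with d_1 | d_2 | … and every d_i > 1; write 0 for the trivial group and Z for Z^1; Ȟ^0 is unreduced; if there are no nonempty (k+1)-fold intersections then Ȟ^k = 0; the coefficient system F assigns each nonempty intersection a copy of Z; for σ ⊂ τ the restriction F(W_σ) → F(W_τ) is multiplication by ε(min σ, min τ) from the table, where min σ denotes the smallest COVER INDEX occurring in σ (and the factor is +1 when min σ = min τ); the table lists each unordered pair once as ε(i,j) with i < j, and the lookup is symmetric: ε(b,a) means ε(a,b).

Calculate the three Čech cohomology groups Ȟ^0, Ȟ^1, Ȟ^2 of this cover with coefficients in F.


nerve simplices:
  W12={t2,t3,t4} W13={t1,t3,t4} W14={t1,t2} W23={t3,t4,t5} W24={t2,t5} W34={t1,t5}
  W123={t3,t4} W124={t2} W134={t1} W234={t5}
C dims 4,6,4; δ0: rk 3, SNF 1^3; δ1: rk 3, SNF 1^3
degree 0: 4−3−0 = 1 → Ȟ^0 ≅ Z
degree 1: 6−3−3 = 0 → Ȟ^1 ≅ 0
degree 2: 4−0−3 = 1 → Ȟ^2 ≅ Z

Ȟ^0 = Z, Ȟ^1 = 0, Ȟ^2 = Z


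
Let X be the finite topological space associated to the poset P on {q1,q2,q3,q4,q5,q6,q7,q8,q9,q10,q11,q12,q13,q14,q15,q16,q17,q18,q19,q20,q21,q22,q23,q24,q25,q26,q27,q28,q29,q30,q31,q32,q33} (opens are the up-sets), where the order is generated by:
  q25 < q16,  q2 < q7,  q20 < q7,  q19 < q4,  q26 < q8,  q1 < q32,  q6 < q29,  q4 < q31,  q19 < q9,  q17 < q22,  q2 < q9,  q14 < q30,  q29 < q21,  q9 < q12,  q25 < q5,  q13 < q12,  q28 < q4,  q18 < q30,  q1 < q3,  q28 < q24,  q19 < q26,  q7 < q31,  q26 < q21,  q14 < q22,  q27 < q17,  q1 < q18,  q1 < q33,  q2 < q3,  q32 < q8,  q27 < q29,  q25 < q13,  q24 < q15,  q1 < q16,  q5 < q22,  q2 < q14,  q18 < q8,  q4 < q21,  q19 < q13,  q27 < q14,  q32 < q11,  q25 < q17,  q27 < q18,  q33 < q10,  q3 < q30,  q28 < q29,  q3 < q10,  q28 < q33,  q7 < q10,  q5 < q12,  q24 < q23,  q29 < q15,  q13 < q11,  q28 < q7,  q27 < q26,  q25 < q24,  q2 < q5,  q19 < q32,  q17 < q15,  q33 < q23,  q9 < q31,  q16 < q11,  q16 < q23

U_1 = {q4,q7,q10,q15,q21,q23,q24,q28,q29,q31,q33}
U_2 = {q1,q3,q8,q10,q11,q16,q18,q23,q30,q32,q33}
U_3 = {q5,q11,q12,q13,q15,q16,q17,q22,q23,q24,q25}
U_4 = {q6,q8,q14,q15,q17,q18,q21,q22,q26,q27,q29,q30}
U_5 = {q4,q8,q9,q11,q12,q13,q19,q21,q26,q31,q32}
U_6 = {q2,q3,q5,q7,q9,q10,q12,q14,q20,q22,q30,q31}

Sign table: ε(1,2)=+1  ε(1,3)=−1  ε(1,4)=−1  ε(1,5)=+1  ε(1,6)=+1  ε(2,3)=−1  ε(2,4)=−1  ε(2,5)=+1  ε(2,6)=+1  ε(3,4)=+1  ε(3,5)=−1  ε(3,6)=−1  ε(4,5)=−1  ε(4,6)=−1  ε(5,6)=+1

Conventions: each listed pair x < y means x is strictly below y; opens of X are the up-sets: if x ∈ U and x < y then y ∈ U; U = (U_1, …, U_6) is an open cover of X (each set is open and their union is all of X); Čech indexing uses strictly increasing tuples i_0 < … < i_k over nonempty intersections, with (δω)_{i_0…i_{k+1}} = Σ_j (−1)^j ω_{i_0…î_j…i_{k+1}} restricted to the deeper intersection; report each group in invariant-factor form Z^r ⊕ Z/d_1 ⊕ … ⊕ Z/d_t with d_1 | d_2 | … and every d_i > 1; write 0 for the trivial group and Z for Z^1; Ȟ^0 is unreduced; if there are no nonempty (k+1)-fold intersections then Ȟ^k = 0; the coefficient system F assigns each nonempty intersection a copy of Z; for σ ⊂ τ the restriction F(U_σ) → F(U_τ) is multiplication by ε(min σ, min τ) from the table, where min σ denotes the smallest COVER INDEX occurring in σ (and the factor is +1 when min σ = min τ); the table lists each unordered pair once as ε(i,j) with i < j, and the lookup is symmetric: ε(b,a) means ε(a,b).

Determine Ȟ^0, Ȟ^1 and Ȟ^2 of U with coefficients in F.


Ȟ^0 ≅ Z; Ȟ^1 ≅ 0; Ȟ^2 ≅ Z/2

intersection data:
  U12={q10,q23,q33} U13={q15,q23,q24} U14={q15,q21,q29} U15={q4,q21,q31} U16={q7,q10,q31} U23={q11,q16,q23} U24={q8,q18,q30} U25={q8,q11,q32} U26={q3,q10,q30} U34={q15,q17,q22} U35={q11,q12,q13} U36={q5,q12,q22} U45={q8,q21,q26} U46={q14,q22,q30} U56={q9,q12,q31}
  U123={q23} U126={q10} U134={q15} U145={q21} U156={q31} U235={q11} U245={q8} U246={q30} U346={q22} U356={q12}
C dims 6,15,10; δ0: rk 5, SNF 1^5; δ1: rk 10, SNF 1^9·2
Ȟ^0 = (6 − 5) − 0 = 1, so Ȟ^0 ≅ Z
Ȟ^1 = (15 − 10) − 5 = 0, so Ȟ^1 ≅ 0
Ȟ^2 = (10 − 0) − 10 = 0 plus torsion [2], so Ȟ^2 ≅ Z/2
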